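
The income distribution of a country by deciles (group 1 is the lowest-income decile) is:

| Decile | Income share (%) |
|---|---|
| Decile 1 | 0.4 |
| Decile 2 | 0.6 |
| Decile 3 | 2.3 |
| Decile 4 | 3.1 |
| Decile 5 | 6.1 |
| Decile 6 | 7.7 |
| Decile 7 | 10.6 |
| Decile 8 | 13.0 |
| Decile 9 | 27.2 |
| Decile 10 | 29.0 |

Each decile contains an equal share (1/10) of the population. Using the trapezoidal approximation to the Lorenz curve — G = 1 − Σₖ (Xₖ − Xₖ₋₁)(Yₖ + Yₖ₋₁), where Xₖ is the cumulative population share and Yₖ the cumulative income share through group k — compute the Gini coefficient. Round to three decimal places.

0.521

Cumulative income shares Yₖ: 0.0040, 0.0100, 0.0330, 0.0640, 0.1250, 0.2020, 0.3080, 0.4380, 0.7100, 1.0000
Σ (Xₖ−Xₖ₋₁)(Yₖ+Yₖ₋₁) = (1/10)(0.0040+0.0000) + (1/10)(0.0100+0.0040) + (1/10)(0.0330+0.0100) + (1/10)(0.0640+0.0330) + (1/10)(0.1250+0.0640) + (1/10)(0.2020+0.1250) + (1/10)(0.3080+0.2020) + (1/10)(0.4380+0.3080) + (1/10)(0.7100+0.4380) + (1/10)(1.0000+0.7100)
  = 0.0004 + 0.0014 + 0.0043 + 0.0097 + 0.0189 + 0.0327 + 0.0510 + 0.0746 + 0.1148 + 0.1710 = 0.4788
G = 1 − 0.4788 = 0.5212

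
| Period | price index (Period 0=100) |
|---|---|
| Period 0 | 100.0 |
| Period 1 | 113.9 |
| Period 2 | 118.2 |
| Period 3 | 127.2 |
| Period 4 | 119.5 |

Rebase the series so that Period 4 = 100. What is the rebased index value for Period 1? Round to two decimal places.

95.31

Rebased(Period 1) = 113.9 / 119.5 × 100 = 95.3138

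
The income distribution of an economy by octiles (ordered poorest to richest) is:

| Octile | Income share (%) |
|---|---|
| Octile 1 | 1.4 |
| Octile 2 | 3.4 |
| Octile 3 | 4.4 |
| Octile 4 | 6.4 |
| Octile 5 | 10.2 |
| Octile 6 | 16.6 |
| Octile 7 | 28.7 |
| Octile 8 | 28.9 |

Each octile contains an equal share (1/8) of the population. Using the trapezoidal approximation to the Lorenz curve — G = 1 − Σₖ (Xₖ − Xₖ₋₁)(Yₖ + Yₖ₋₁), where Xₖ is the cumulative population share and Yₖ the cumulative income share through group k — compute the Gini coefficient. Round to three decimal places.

0.449

Cumulative income shares Yₖ: 0.0140, 0.0480, 0.0920, 0.1560, 0.2580, 0.4240, 0.7110, 1.0000
Σ (Xₖ−Xₖ₋₁)(Yₖ+Yₖ₋₁) = (1/8)(0.0140+0.0000) + (1/8)(0.0480+0.0140) + (1/8)(0.0920+0.0480) + (1/8)(0.1560+0.0920) + (1/8)(0.2580+0.1560) + (1/8)(0.4240+0.2580) + (1/8)(0.7110+0.4240) + (1/8)(1.0000+0.7110)
  = 0.0017 + 0.0077 + 0.0175 + 0.0310 + 0.0518 + 0.0853 + 0.1419 + 0.2139 = 0.5508
G = 1 − 0.5508 = 0.4492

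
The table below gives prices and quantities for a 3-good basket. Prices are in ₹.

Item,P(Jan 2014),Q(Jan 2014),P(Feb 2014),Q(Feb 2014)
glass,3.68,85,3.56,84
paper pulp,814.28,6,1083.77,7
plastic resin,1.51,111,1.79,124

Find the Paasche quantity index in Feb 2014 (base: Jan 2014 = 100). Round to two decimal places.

Paasche quantity index uses current-period prices as weights.
ΣP(Feb 2014)·Q(Feb 2014) = 3.56×84 + 1083.77×7 + 1.79×124 = 299.04 + 7586.39 + 221.96 = 8107.39
ΣP(Feb 2014)·Q(Jan 2014) = 3.56×85 + 1083.77×6 + 1.79×111 = 302.6 + 6502.62 + 198.69 = 7003.91
Index = 8107.39 / 7003.91 × 100 = 115.7552

115.76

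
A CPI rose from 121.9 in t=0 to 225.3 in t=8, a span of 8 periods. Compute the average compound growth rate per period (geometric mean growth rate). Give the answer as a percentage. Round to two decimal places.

7.98%

Growth factor = (225.3/121.9)^(1/8) = (1.848236)^(1/8) = 1.079803
Growth rate = 1.079803 − 1 = 0.079803 = 7.9803%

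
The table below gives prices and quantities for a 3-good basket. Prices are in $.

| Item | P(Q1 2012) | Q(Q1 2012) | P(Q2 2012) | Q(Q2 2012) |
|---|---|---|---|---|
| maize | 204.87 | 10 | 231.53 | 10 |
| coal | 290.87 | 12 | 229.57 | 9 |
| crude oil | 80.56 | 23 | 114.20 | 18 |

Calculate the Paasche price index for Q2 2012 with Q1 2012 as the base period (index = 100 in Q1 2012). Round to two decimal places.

105.24

Paasche price index uses current-period quantities as weights.
ΣP(Q2 2012)·Q(Q2 2012) = 231.53×10 + 229.57×9 + 114.20×18 = 2315.3 + 2066.13 + 2055.6 = 6437.03
ΣP(Q1 2012)·Q(Q2 2012) = 204.87×10 + 290.87×9 + 80.56×18 = 2048.7 + 2617.83 + 1450.08 = 6116.61
Index = 6437.03 / 6116.61 × 100 = 105.2385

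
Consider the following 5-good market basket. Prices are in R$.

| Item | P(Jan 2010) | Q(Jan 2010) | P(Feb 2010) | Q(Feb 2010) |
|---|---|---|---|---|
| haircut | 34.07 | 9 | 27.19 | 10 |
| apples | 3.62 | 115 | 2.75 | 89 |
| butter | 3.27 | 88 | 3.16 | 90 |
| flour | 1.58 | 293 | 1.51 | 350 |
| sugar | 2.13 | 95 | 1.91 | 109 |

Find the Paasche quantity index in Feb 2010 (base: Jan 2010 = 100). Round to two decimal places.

105.11

Paasche quantity index uses current-period prices as weights.
ΣP(Feb 2010)·Q(Feb 2010) = 27.19×10 + 2.75×89 + 3.16×90 + 1.51×350 + 1.91×109 = 271.9 + 244.75 + 284.4 + 528.5 + 208.19 = 1537.74
ΣP(Feb 2010)·Q(Jan 2010) = 27.19×9 + 2.75×115 + 3.16×88 + 1.51×293 + 1.91×95 = 244.71 + 316.25 + 278.08 + 442.43 + 181.45 = 1462.92
Index = 1537.74 / 1462.92 × 100 = 105.1144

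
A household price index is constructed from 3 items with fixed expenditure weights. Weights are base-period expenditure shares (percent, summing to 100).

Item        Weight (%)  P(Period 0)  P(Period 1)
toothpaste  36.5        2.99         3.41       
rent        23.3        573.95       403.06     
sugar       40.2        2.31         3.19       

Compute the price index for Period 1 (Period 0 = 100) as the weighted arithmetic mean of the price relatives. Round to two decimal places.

113.50

toothpaste: 36.5 × (3.41/2.99) = 36.5 × 1.140468 = 41.6271
rent: 23.3 × (403.06/573.95) = 23.3 × 0.702256 = 16.3626
sugar: 40.2 × (3.19/2.31) = 40.2 × 1.380952 = 55.5143
Index = Σ wᵢ·(p₁ᵢ/p₀ᵢ) = 41.6271 + 16.3626 + 55.5143 = 113.5039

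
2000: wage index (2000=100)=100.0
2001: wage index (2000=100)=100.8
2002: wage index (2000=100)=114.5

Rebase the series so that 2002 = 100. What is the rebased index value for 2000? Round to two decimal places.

87.34

Rebased(2000) = 100.0 / 114.5 × 100 = 87.3362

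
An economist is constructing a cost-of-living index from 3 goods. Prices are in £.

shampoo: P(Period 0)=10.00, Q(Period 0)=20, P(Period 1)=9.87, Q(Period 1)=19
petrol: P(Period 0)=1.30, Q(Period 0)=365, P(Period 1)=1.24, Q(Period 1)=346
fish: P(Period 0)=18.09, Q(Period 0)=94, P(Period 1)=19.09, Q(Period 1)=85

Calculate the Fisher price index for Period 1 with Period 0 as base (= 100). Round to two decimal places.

102.88

Laspeyres component (base-period weights):
ΣP(Period 1)Q(Period 0) = 9.87×20 + 1.24×365 + 19.09×94 = 197.4 + 452.6 + 1794.46 = 2444.46
ΣP(Period 0)Q(Period 0) = 10.00×20 + 1.30×365 + 18.09×94 = 200 + 474.5 + 1700.46 = 2374.96
L = 2444.46 / 2374.96 × 100 = 102.9264
Paasche component (current-period weights):
ΣP(Period 1)Q(Period 1) = 9.87×19 + 1.24×346 + 19.09×85 = 187.53 + 429.04 + 1622.65 = 2239.22
ΣP(Period 0)Q(Period 1) = 10.00×19 + 1.30×346 + 18.09×85 = 190 + 449.8 + 1537.65 = 2177.45
P = 2239.22 / 2177.45 × 100 = 102.8368
Fisher = √(L × P) = √(102.9264 × 102.8368) = 102.8816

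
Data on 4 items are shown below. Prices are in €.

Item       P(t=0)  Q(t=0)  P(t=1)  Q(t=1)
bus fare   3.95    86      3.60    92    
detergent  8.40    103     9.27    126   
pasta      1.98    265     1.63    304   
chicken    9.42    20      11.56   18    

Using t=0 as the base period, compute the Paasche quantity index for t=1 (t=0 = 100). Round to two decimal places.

Paasche quantity index uses current-period prices as weights.
ΣP(t=1)·Q(t=1) = 3.60×92 + 9.27×126 + 1.63×304 + 11.56×18 = 331.2 + 1168.02 + 495.52 + 208.08 = 2202.82
ΣP(t=1)·Q(t=0) = 3.60×86 + 9.27×103 + 1.63×265 + 11.56×20 = 309.6 + 954.81 + 431.95 + 231.2 = 1927.56
Index = 2202.82 / 1927.56 × 100 = 114.2802

114.28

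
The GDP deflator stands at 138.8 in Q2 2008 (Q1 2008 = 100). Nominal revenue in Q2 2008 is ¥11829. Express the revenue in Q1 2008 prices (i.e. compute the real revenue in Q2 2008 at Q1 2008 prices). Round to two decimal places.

Real = Nominal ÷ (Index/100) = 11829 ÷ (138.8/100)
     = 11829 ÷ 1.388 = 8522.3343

8522.33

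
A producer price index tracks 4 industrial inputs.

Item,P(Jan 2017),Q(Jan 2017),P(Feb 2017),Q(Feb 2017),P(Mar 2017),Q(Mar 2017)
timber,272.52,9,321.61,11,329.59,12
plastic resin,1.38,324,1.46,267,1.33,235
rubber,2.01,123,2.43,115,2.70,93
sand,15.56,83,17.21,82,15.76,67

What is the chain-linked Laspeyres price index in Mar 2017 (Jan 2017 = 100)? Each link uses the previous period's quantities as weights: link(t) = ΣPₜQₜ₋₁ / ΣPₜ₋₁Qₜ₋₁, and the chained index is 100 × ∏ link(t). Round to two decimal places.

Link Jan 2017→Feb 2017:
ΣP(Feb 2017)Q(Jan 2017) = 321.61×9 + 1.46×324 + 2.43×123 + 17.21×83 = 2894.49 + 473.04 + 298.89 + 1428.43 = 5094.85
ΣP(Jan 2017)Q(Jan 2017) = 272.52×9 + 1.38×324 + 2.01×123 + 15.56×83 = 2452.68 + 447.12 + 247.23 + 1291.48 = 4438.51
link = 5094.85/4438.51 = 1.147874
Link Feb 2017→Mar 2017:
ΣP(Mar 2017)Q(Feb 2017) = 329.59×11 + 1.33×267 + 2.70×115 + 15.76×82 = 3625.49 + 355.11 + 310.5 + 1292.32 = 5583.42
ΣP(Feb 2017)Q(Feb 2017) = 321.61×11 + 1.46×267 + 2.43×115 + 17.21×82 = 3537.71 + 389.82 + 279.45 + 1411.22 = 5618.2
link = 5583.42/5618.2 = 0.993809
Chained index = 100 × 1.147874 × 0.993809 = 114.0768

114.08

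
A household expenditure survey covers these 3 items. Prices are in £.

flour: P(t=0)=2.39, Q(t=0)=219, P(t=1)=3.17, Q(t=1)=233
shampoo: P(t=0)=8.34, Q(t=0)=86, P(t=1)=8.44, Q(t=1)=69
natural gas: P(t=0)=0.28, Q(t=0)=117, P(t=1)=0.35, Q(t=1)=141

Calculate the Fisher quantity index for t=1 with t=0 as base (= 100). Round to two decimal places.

92.90

Laspeyres component (base-period weights):
ΣP(t=0)Q(t=1) = 2.39×233 + 8.34×69 + 0.28×141 = 556.87 + 575.46 + 39.48 = 1171.81
ΣP(t=0)Q(t=0) = 2.39×219 + 8.34×86 + 0.28×117 = 523.41 + 717.24 + 32.76 = 1273.41
L = 1171.81 / 1273.41 × 100 = 92.0214
Paasche component (current-period weights):
ΣP(t=1)Q(t=1) = 3.17×233 + 8.44×69 + 0.35×141 = 738.61 + 582.36 + 49.35 = 1370.32
ΣP(t=1)Q(t=0) = 3.17×219 + 8.44×86 + 0.35×117 = 694.23 + 725.84 + 40.95 = 1461.02
P = 1370.32 / 1461.02 × 100 = 93.7920
Fisher = √(L × P) = √(92.0214 × 93.7920) = 92.9025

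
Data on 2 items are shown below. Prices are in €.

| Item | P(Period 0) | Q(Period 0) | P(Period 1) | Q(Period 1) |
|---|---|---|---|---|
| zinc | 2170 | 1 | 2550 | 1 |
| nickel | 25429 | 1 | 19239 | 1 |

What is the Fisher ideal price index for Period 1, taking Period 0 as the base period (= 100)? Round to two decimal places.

78.95

Laspeyres component (base-period weights):
ΣP(Period 1)Q(Period 0) = 2550×1 + 19239×1 = 2550 + 19239 = 21789
ΣP(Period 0)Q(Period 0) = 2170×1 + 25429×1 = 2170 + 25429 = 27599
L = 21789 / 27599 × 100 = 78.9485
Paasche component (current-period weights):
ΣP(Period 1)Q(Period 1) = 2550×1 + 19239×1 = 2550 + 19239 = 21789
ΣP(Period 0)Q(Period 1) = 2170×1 + 25429×1 = 2170 + 25429 = 27599
P = 21789 / 27599 × 100 = 78.9485
Fisher = √(L × P) = √(78.9485 × 78.9485) = 78.9485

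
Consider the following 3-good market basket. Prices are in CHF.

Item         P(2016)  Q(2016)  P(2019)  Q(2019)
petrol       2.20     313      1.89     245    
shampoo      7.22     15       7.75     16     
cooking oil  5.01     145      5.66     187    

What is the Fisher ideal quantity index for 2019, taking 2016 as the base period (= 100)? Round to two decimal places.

106.05

Laspeyres component (base-period weights):
ΣP(2016)Q(2019) = 2.20×245 + 7.22×16 + 5.01×187 = 539 + 115.52 + 936.87 = 1591.39
ΣP(2016)Q(2016) = 2.20×313 + 7.22×15 + 5.01×145 = 688.6 + 108.3 + 726.45 = 1523.35
L = 1591.39 / 1523.35 × 100 = 104.4665
Paasche component (current-period weights):
ΣP(2019)Q(2019) = 1.89×245 + 7.75×16 + 5.66×187 = 463.05 + 124 + 1058.42 = 1645.47
ΣP(2019)Q(2016) = 1.89×313 + 7.75×15 + 5.66×145 = 591.57 + 116.25 + 820.7 = 1528.52
P = 1645.47 / 1528.52 × 100 = 107.6512
Fisher = √(L × P) = √(104.4665 × 107.6512) = 106.0469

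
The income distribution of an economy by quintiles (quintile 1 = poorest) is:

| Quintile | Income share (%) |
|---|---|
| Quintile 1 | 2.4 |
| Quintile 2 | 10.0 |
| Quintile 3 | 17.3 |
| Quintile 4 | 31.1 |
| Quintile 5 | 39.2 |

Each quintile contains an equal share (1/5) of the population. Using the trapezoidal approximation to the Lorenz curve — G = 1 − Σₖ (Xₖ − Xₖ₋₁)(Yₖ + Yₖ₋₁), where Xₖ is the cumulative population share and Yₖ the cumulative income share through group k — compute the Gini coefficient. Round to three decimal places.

Cumulative income shares Yₖ: 0.0240, 0.1240, 0.2970, 0.6080, 1.0000
Σ (Xₖ−Xₖ₋₁)(Yₖ+Yₖ₋₁) = (1/5)(0.0240+0.0000) + (1/5)(0.1240+0.0240) + (1/5)(0.2970+0.1240) + (1/5)(0.6080+0.2970) + (1/5)(1.0000+0.6080)
  = 0.0048 + 0.0296 + 0.0842 + 0.1810 + 0.3216 = 0.6212
G = 1 − 0.6212 = 0.3788

0.379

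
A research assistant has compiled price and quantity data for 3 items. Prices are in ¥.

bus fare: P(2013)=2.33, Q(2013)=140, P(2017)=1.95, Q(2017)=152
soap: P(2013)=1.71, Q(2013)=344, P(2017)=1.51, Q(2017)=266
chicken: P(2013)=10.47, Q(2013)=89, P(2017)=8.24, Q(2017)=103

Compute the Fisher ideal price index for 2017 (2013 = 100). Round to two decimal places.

Laspeyres component (base-period weights):
ΣP(2017)Q(2013) = 1.95×140 + 1.51×344 + 8.24×89 = 273 + 519.44 + 733.36 = 1525.8
ΣP(2013)Q(2013) = 2.33×140 + 1.71×344 + 10.47×89 = 326.2 + 588.24 + 931.83 = 1846.27
L = 1525.8 / 1846.27 × 100 = 82.6423
Paasche component (current-period weights):
ΣP(2017)Q(2017) = 1.95×152 + 1.51×266 + 8.24×103 = 296.4 + 401.66 + 848.72 = 1546.78
ΣP(2013)Q(2017) = 2.33×152 + 1.71×266 + 10.47×103 = 354.16 + 454.86 + 1078.41 = 1887.43
P = 1546.78 / 1887.43 × 100 = 81.9516
Fisher = √(L × P) = √(82.6423 × 81.9516) = 82.2962

82.30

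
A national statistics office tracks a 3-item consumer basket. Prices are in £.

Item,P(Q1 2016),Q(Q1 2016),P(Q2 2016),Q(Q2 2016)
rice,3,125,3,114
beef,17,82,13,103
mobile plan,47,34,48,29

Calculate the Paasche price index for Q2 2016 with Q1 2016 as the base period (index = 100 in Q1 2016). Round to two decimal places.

Paasche price index uses current-period quantities as weights.
ΣP(Q2 2016)·Q(Q2 2016) = 3×114 + 13×103 + 48×29 = 342 + 1339 + 1392 = 3073
ΣP(Q1 2016)·Q(Q2 2016) = 3×114 + 17×103 + 47×29 = 342 + 1751 + 1363 = 3456
Index = 3073 / 3456 × 100 = 88.9178

88.92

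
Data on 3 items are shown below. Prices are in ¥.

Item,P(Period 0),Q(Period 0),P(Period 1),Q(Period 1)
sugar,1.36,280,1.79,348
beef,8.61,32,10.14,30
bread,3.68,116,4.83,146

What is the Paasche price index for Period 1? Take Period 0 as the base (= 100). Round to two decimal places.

128.64

Paasche price index uses current-period quantities as weights.
ΣP(Period 1)·Q(Period 1) = 1.79×348 + 10.14×30 + 4.83×146 = 622.92 + 304.2 + 705.18 = 1632.3
ΣP(Period 0)·Q(Period 1) = 1.36×348 + 8.61×30 + 3.68×146 = 473.28 + 258.3 + 537.28 = 1268.86
Index = 1632.3 / 1268.86 × 100 = 128.6430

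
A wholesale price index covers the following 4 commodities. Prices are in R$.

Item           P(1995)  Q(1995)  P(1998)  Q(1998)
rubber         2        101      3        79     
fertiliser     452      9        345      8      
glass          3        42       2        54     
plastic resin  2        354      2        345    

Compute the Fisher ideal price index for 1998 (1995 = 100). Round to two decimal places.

82.16

Laspeyres component (base-period weights):
ΣP(1998)Q(1995) = 3×101 + 345×9 + 2×42 + 2×354 = 303 + 3105 + 84 + 708 = 4200
ΣP(1995)Q(1995) = 2×101 + 452×9 + 3×42 + 2×354 = 202 + 4068 + 126 + 708 = 5104
L = 4200 / 5104 × 100 = 82.2884
Paasche component (current-period weights):
ΣP(1998)Q(1998) = 3×79 + 345×8 + 2×54 + 2×345 = 237 + 2760 + 108 + 690 = 3795
ΣP(1995)Q(1998) = 2×79 + 452×8 + 3×54 + 2×345 = 158 + 3616 + 162 + 690 = 4626
P = 3795 / 4626 × 100 = 82.0363
Fisher = √(L × P) = √(82.2884 × 82.0363) = 82.1623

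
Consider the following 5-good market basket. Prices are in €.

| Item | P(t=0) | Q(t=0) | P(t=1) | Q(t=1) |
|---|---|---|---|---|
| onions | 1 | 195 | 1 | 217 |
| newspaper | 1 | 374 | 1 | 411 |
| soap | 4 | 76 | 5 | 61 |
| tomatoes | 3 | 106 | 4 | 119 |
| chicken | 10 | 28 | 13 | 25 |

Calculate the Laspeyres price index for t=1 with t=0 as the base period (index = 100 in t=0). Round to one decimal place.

118.1

Laspeyres price index uses base-period quantities as weights.
ΣP(t=1)·Q(t=0) = 1×195 + 1×374 + 5×76 + 4×106 + 13×28 = 195 + 374 + 380 + 424 + 364 = 1737
ΣP(t=0)·Q(t=0) = 1×195 + 1×374 + 4×76 + 3×106 + 10×28 = 195 + 374 + 304 + 318 + 280 = 1471
Index = 1737 / 1471 × 100 = 118.0829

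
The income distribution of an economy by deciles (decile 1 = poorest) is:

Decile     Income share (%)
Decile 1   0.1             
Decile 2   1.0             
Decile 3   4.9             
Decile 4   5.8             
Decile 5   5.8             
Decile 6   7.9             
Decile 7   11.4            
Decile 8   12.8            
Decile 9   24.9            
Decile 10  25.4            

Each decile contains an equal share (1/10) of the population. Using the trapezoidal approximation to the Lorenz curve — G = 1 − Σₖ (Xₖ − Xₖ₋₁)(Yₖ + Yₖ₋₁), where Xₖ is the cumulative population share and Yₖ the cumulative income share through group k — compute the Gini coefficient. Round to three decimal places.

0.453

Cumulative income shares Yₖ: 0.0010, 0.0110, 0.0600, 0.1180, 0.1760, 0.2550, 0.3690, 0.4970, 0.7460, 1.0000
Σ (Xₖ−Xₖ₋₁)(Yₖ+Yₖ₋₁) = (1/10)(0.0010+0.0000) + (1/10)(0.0110+0.0010) + (1/10)(0.0600+0.0110) + (1/10)(0.1180+0.0600) + (1/10)(0.1760+0.1180) + (1/10)(0.2550+0.1760) + (1/10)(0.3690+0.2550) + (1/10)(0.4970+0.3690) + (1/10)(0.7460+0.4970) + (1/10)(1.0000+0.7460)
  = 0.0001 + 0.0012 + 0.0071 + 0.0178 + 0.0294 + 0.0431 + 0.0624 + 0.0866 + 0.1243 + 0.1746 = 0.5466
G = 1 − 0.5466 = 0.4534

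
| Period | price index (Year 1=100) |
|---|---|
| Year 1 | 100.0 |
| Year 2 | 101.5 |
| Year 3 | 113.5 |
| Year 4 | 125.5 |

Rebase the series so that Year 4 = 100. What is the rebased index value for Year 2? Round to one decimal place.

Rebased(Year 2) = 101.5 / 125.5 × 100 = 80.8765

80.9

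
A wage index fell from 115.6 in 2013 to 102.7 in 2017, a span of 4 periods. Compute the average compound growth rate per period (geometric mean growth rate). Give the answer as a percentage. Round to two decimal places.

Growth factor = (102.7/115.6)^(1/4) = (0.888408)^(1/4) = 0.970852
Growth rate = 0.970852 − 1 = -0.029148 = -2.9148%

-2.91%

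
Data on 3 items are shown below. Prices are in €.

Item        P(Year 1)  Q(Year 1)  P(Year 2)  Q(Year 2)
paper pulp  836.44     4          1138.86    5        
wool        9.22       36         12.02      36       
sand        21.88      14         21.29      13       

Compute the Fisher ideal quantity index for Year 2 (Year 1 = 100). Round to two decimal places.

Laspeyres component (base-period weights):
ΣP(Year 1)Q(Year 2) = 836.44×5 + 9.22×36 + 21.88×13 = 4182.2 + 331.92 + 284.44 = 4798.56
ΣP(Year 1)Q(Year 1) = 836.44×4 + 9.22×36 + 21.88×14 = 3345.76 + 331.92 + 306.32 = 3984
L = 4798.56 / 3984 × 100 = 120.4458
Paasche component (current-period weights):
ΣP(Year 2)Q(Year 2) = 1138.86×5 + 12.02×36 + 21.29×13 = 5694.3 + 432.72 + 276.77 = 6403.79
ΣP(Year 2)Q(Year 1) = 1138.86×4 + 12.02×36 + 21.29×14 = 4555.44 + 432.72 + 298.06 = 5286.22
P = 6403.79 / 5286.22 × 100 = 121.1412
Fisher = √(L × P) = √(120.4458 × 121.1412) = 120.7930

120.79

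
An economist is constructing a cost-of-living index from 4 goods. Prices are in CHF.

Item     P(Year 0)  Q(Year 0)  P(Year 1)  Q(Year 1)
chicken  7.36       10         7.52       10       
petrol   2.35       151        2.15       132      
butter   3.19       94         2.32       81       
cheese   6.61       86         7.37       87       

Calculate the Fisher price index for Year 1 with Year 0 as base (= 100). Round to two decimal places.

97.07

Laspeyres component (base-period weights):
ΣP(Year 1)Q(Year 0) = 7.52×10 + 2.15×151 + 2.32×94 + 7.37×86 = 75.2 + 324.65 + 218.08 + 633.82 = 1251.75
ΣP(Year 0)Q(Year 0) = 7.36×10 + 2.35×151 + 3.19×94 + 6.61×86 = 73.6 + 354.85 + 299.86 + 568.46 = 1296.77
L = 1251.75 / 1296.77 × 100 = 96.5283
Paasche component (current-period weights):
ΣP(Year 1)Q(Year 1) = 7.52×10 + 2.15×132 + 2.32×81 + 7.37×87 = 75.2 + 283.8 + 187.92 + 641.19 = 1188.11
ΣP(Year 0)Q(Year 1) = 7.36×10 + 2.35×132 + 3.19×81 + 6.61×87 = 73.6 + 310.2 + 258.39 + 575.07 = 1217.26
P = 1188.11 / 1217.26 × 100 = 97.6053
Fisher = √(L × P) = √(96.5283 × 97.6053) = 97.0653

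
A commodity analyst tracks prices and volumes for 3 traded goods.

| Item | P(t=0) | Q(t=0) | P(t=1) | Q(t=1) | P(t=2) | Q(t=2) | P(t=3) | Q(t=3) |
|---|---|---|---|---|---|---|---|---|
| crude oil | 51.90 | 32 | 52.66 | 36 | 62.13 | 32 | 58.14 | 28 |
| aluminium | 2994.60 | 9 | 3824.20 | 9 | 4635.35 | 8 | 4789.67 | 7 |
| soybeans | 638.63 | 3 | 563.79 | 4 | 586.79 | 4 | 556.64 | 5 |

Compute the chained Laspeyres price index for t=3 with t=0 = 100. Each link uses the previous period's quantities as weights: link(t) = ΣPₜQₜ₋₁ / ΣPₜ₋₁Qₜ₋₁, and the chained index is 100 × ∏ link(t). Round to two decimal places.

152.16

Link t=0→t=1:
ΣP(t=1)Q(t=0) = 52.66×32 + 3824.20×9 + 563.79×3 = 1685.12 + 34417.8 + 1691.37 = 37794.29
ΣP(t=0)Q(t=0) = 51.90×32 + 2994.60×9 + 638.63×3 = 1660.8 + 26951.4 + 1915.89 = 30528.09
link = 37794.29/30528.09 = 1.238017
Link t=1→t=2:
ΣP(t=2)Q(t=1) = 62.13×36 + 4635.35×9 + 586.79×4 = 2236.68 + 41718.15 + 2347.16 = 46301.99
ΣP(t=1)Q(t=1) = 52.66×36 + 3824.20×9 + 563.79×4 = 1895.76 + 34417.8 + 2255.16 = 38568.72
link = 46301.99/38568.72 = 1.200506
Link t=2→t=3:
ΣP(t=3)Q(t=2) = 58.14×32 + 4789.67×8 + 556.64×4 = 1860.48 + 38317.36 + 2226.56 = 42404.4
ΣP(t=2)Q(t=2) = 62.13×32 + 4635.35×8 + 586.79×4 = 1988.16 + 37082.8 + 2347.16 = 41418.12
link = 42404.4/41418.12 = 1.023813
Chained index = 100 × 1.238017 × 1.200506 × 1.023813 = 152.1639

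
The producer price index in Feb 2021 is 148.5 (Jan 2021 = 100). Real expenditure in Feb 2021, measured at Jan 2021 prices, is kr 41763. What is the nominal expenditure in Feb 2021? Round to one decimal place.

62018.1

Nominal = Real × (Index/100) = 41763 × (148.5/100)
        = 41763 × 1.485 = 62018.0550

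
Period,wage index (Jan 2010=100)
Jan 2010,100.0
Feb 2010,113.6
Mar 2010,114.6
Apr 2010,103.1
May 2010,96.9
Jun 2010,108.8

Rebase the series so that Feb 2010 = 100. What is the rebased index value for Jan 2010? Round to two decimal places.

Rebased(Jan 2010) = 100.0 / 113.6 × 100 = 88.0282

88.03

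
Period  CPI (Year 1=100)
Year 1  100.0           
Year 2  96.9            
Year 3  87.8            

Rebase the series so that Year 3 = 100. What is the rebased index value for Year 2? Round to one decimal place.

Rebased(Year 2) = 96.9 / 87.8 × 100 = 110.3645

110.4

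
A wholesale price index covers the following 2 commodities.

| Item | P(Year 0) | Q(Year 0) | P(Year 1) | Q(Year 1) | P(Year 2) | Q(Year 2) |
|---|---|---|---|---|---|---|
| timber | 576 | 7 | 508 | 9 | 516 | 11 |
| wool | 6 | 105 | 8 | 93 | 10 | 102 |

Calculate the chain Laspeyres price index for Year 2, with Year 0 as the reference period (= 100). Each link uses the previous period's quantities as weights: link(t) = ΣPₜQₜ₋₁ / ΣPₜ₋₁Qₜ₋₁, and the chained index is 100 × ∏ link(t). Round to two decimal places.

98.87

Link Year 0→Year 1:
ΣP(Year 1)Q(Year 0) = 508×7 + 8×105 = 3556 + 840 = 4396
ΣP(Year 0)Q(Year 0) = 576×7 + 6×105 = 4032 + 630 = 4662
link = 4396/4662 = 0.942943
Link Year 1→Year 2:
ΣP(Year 2)Q(Year 1) = 516×9 + 10×93 = 4644 + 930 = 5574
ΣP(Year 1)Q(Year 1) = 508×9 + 8×93 = 4572 + 744 = 5316
link = 5574/5316 = 1.048533
Chained index = 100 × 0.942943 × 1.048533 = 98.8707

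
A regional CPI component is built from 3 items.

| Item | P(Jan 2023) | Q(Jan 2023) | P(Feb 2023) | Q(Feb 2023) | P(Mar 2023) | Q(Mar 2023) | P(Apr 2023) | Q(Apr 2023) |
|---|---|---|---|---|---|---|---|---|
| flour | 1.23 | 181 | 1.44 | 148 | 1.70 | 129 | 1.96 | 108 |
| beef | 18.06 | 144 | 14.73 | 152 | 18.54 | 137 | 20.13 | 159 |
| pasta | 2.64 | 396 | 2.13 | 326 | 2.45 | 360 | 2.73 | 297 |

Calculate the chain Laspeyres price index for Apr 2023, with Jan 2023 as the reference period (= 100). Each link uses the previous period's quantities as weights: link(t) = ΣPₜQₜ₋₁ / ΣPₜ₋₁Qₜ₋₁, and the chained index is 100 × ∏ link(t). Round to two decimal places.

112.41

Link Jan 2023→Feb 2023:
ΣP(Feb 2023)Q(Jan 2023) = 1.44×181 + 14.73×144 + 2.13×396 = 260.64 + 2121.12 + 843.48 = 3225.24
ΣP(Jan 2023)Q(Jan 2023) = 1.23×181 + 18.06×144 + 2.64×396 = 222.63 + 2600.64 + 1045.44 = 3868.71
link = 3225.24/3868.71 = 0.833673
Link Feb 2023→Mar 2023:
ΣP(Mar 2023)Q(Feb 2023) = 1.70×148 + 18.54×152 + 2.45×326 = 251.6 + 2818.08 + 798.7 = 3868.38
ΣP(Feb 2023)Q(Feb 2023) = 1.44×148 + 14.73×152 + 2.13×326 = 213.12 + 2238.96 + 694.38 = 3146.46
link = 3868.38/3146.46 = 1.229439
Link Mar 2023→Apr 2023:
ΣP(Apr 2023)Q(Mar 2023) = 1.96×129 + 20.13×137 + 2.73×360 = 252.84 + 2757.81 + 982.8 = 3993.45
ΣP(Mar 2023)Q(Mar 2023) = 1.70×129 + 18.54×137 + 2.45×360 = 219.3 + 2539.98 + 882 = 3641.28
link = 3993.45/3641.28 = 1.096716
Chained index = 100 × 0.833673 × 1.229439 × 1.096716 = 112.4079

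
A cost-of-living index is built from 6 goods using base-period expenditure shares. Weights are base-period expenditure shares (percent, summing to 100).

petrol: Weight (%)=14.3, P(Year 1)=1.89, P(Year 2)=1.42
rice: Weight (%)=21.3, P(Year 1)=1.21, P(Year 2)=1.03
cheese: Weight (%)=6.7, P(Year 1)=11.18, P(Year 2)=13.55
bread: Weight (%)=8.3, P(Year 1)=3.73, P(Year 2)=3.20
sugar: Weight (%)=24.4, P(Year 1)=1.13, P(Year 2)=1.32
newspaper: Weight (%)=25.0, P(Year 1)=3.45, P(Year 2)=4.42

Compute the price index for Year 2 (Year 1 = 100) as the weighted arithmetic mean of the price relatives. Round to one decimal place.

petrol: 14.3 × (1.42/1.89) = 14.3 × 0.751323 = 10.7439
rice: 21.3 × (1.03/1.21) = 21.3 × 0.851240 = 18.1314
cheese: 6.7 × (13.55/11.18) = 6.7 × 1.211986 = 8.1203
bread: 8.3 × (3.20/3.73) = 8.3 × 0.857909 = 7.1206
sugar: 24.4 × (1.32/1.13) = 24.4 × 1.168142 = 28.5027
newspaper: 25.0 × (4.42/3.45) = 25.0 × 1.281159 = 32.0290
Index = Σ wᵢ·(p₁ᵢ/p₀ᵢ) = 10.7439 + 18.1314 + 8.1203 + 7.1206 + 28.5027 + 32.0290 = 104.6479

104.6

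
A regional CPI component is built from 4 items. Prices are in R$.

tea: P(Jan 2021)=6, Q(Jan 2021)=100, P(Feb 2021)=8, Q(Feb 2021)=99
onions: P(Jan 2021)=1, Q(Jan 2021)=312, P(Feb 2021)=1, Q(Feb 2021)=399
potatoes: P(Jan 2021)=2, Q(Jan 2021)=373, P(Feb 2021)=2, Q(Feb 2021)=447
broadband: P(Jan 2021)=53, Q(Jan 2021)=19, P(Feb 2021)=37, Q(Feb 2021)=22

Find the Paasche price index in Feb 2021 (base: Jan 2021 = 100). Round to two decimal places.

94.96

Paasche price index uses current-period quantities as weights.
ΣP(Feb 2021)·Q(Feb 2021) = 8×99 + 1×399 + 2×447 + 37×22 = 792 + 399 + 894 + 814 = 2899
ΣP(Jan 2021)·Q(Feb 2021) = 6×99 + 1×399 + 2×447 + 53×22 = 594 + 399 + 894 + 1166 = 3053
Index = 2899 / 3053 × 100 = 94.9558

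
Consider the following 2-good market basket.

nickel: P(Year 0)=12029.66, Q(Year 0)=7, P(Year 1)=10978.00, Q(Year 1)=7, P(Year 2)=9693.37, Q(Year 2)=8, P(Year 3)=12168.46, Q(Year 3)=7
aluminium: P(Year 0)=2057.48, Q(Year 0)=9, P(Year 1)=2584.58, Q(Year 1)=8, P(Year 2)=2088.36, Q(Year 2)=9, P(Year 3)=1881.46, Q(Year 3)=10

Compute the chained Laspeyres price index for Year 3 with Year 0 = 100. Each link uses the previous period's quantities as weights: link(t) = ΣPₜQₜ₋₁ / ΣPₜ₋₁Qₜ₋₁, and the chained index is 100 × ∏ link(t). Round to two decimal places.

Link Year 0→Year 1:
ΣP(Year 1)Q(Year 0) = 10978.00×7 + 2584.58×9 = 76846 + 23261.22 = 100107.22
ΣP(Year 0)Q(Year 0) = 12029.66×7 + 2057.48×9 = 84207.62 + 18517.32 = 102724.94
link = 100107.22/102724.94 = 0.974517
Link Year 1→Year 2:
ΣP(Year 2)Q(Year 1) = 9693.37×7 + 2088.36×8 = 67853.59 + 16706.88 = 84560.47
ΣP(Year 1)Q(Year 1) = 10978.00×7 + 2584.58×8 = 76846 + 20676.64 = 97522.64
link = 84560.47/97522.64 = 0.867086
Link Year 2→Year 3:
ΣP(Year 3)Q(Year 2) = 12168.46×8 + 1881.46×9 = 97347.68 + 16933.14 = 114280.82
ΣP(Year 2)Q(Year 2) = 9693.37×8 + 2088.36×9 = 77546.96 + 18795.24 = 96342.2
link = 114280.82/96342.2 = 1.186197
Chained index = 100 × 0.974517 × 0.867086 × 1.186197 = 100.2324

100.23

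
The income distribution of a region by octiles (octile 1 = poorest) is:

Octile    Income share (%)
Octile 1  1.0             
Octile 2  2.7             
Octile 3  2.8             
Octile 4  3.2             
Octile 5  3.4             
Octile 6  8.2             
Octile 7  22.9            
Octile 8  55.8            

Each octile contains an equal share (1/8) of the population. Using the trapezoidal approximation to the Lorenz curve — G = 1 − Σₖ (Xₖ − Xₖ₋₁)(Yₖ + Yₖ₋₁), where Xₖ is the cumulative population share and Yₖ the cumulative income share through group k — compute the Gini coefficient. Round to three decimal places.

0.626

Cumulative income shares Yₖ: 0.0100, 0.0370, 0.0650, 0.0970, 0.1310, 0.2130, 0.4420, 1.0000
Σ (Xₖ−Xₖ₋₁)(Yₖ+Yₖ₋₁) = (1/8)(0.0100+0.0000) + (1/8)(0.0370+0.0100) + (1/8)(0.0650+0.0370) + (1/8)(0.0970+0.0650) + (1/8)(0.1310+0.0970) + (1/8)(0.2130+0.1310) + (1/8)(0.4420+0.2130) + (1/8)(1.0000+0.4420)
  = 0.0013 + 0.0059 + 0.0128 + 0.0203 + 0.0285 + 0.0430 + 0.0819 + 0.1802 = 0.3737
G = 1 − 0.3737 = 0.6262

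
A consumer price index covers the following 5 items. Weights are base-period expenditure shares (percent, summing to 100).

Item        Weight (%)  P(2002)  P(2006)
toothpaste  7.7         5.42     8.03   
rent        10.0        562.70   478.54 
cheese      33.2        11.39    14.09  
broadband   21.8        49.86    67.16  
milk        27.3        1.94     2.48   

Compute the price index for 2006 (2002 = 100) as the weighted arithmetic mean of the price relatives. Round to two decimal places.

125.25

toothpaste: 7.7 × (8.03/5.42) = 7.7 × 1.481550 = 11.4079
rent: 10.0 × (478.54/562.70) = 10.0 × 0.850435 = 8.5044
cheese: 33.2 × (14.09/11.39) = 33.2 × 1.237050 = 41.0701
broadband: 21.8 × (67.16/49.86) = 21.8 × 1.346972 = 29.3640
milk: 27.3 × (2.48/1.94) = 27.3 × 1.278351 = 34.8990
Index = Σ wᵢ·(p₁ᵢ/p₀ᵢ) = 11.4079 + 8.5044 + 41.0701 + 29.3640 + 34.8990 = 125.2453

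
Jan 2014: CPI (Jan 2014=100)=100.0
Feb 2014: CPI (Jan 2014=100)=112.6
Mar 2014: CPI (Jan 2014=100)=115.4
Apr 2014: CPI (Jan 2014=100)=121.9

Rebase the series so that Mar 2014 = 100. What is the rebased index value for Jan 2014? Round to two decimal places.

Rebased(Jan 2014) = 100.0 / 115.4 × 100 = 86.6551

86.66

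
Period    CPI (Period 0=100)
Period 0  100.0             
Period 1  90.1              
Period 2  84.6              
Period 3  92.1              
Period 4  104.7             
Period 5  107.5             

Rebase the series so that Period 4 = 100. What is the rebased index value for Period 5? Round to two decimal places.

Rebased(Period 5) = 107.5 / 104.7 × 100 = 102.6743

102.67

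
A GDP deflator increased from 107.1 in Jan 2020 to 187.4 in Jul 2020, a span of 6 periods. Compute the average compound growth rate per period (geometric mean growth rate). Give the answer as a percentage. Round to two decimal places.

9.77%

Growth factor = (187.4/107.1)^(1/6) = (1.749767)^(1/6) = 1.097733
Growth rate = 1.097733 − 1 = 0.097733 = 9.7733%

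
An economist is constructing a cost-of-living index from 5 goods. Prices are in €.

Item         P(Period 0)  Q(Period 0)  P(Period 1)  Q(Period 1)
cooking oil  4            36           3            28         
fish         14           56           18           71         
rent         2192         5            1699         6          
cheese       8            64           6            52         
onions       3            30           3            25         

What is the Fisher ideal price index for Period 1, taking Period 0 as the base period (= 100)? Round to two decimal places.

Laspeyres component (base-period weights):
ΣP(Period 1)Q(Period 0) = 3×36 + 18×56 + 1699×5 + 6×64 + 3×30 = 108 + 1008 + 8495 + 384 + 90 = 10085
ΣP(Period 0)Q(Period 0) = 4×36 + 14×56 + 2192×5 + 8×64 + 3×30 = 144 + 784 + 10960 + 512 + 90 = 12490
L = 10085 / 12490 × 100 = 80.7446
Paasche component (current-period weights):
ΣP(Period 1)Q(Period 1) = 3×28 + 18×71 + 1699×6 + 6×52 + 3×25 = 84 + 1278 + 10194 + 312 + 75 = 11943
ΣP(Period 0)Q(Period 1) = 4×28 + 14×71 + 2192×6 + 8×52 + 3×25 = 112 + 994 + 13152 + 416 + 75 = 14749
P = 11943 / 14749 × 100 = 80.9750
Fisher = √(L × P) = √(80.7446 × 80.9750) = 80.8597

80.86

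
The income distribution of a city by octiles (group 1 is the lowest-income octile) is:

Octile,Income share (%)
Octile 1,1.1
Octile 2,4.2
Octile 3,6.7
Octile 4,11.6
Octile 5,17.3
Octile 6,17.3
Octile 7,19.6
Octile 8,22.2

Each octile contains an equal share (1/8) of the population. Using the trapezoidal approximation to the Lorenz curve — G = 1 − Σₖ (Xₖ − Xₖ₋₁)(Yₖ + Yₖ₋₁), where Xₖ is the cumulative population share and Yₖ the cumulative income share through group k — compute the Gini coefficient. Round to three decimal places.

0.328

Cumulative income shares Yₖ: 0.0110, 0.0530, 0.1200, 0.2360, 0.4090, 0.5820, 0.7780, 1.0000
Σ (Xₖ−Xₖ₋₁)(Yₖ+Yₖ₋₁) = (1/8)(0.0110+0.0000) + (1/8)(0.0530+0.0110) + (1/8)(0.1200+0.0530) + (1/8)(0.2360+0.1200) + (1/8)(0.4090+0.2360) + (1/8)(0.5820+0.4090) + (1/8)(0.7780+0.5820) + (1/8)(1.0000+0.7780)
  = 0.0014 + 0.0080 + 0.0216 + 0.0445 + 0.0806 + 0.1239 + 0.1700 + 0.2223 = 0.6723
G = 1 − 0.6723 = 0.3277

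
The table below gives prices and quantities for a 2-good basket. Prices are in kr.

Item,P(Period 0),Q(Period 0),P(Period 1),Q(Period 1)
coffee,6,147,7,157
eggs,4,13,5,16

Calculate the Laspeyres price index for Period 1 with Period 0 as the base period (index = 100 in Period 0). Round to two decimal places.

Laspeyres price index uses base-period quantities as weights.
ΣP(Period 1)·Q(Period 0) = 7×147 + 5×13 = 1029 + 65 = 1094
ΣP(Period 0)·Q(Period 0) = 6×147 + 4×13 = 882 + 52 = 934
Index = 1094 / 934 × 100 = 117.1306

117.13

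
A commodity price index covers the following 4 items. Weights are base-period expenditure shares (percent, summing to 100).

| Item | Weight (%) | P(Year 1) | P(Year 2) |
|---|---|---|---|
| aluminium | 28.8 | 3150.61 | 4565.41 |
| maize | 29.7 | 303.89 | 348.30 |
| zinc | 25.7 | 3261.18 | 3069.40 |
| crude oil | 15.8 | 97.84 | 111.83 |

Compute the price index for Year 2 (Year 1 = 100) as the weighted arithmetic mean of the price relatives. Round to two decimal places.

118.02

aluminium: 28.8 × (4565.41/3150.61) = 28.8 × 1.449056 = 41.7328
maize: 29.7 × (348.30/303.89) = 29.7 × 1.146138 = 34.0403
zinc: 25.7 × (3069.40/3261.18) = 25.7 × 0.941193 = 24.1887
crude oil: 15.8 × (111.83/97.84) = 15.8 × 1.142989 = 18.0592
Index = Σ wᵢ·(p₁ᵢ/p₀ᵢ) = 41.7328 + 34.0403 + 24.1887 + 18.0592 = 118.0210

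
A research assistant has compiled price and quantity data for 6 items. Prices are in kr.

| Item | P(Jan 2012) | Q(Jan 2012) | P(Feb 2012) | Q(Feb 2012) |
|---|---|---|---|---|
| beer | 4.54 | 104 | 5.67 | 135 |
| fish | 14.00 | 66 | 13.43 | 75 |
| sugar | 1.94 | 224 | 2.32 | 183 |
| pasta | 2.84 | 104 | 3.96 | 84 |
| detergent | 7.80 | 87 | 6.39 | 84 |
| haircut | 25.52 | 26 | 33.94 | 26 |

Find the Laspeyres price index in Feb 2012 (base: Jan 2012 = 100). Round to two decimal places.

110.89

Laspeyres price index uses base-period quantities as weights.
ΣP(Feb 2012)·Q(Jan 2012) = 5.67×104 + 13.43×66 + 2.32×224 + 3.96×104 + 6.39×87 + 33.94×26 = 589.68 + 886.38 + 519.68 + 411.84 + 555.93 + 882.44 = 3845.95
ΣP(Jan 2012)·Q(Jan 2012) = 4.54×104 + 14.00×66 + 1.94×224 + 2.84×104 + 7.80×87 + 25.52×26 = 472.16 + 924 + 434.56 + 295.36 + 678.6 + 663.52 = 3468.2
Index = 3845.95 / 3468.2 × 100 = 110.8918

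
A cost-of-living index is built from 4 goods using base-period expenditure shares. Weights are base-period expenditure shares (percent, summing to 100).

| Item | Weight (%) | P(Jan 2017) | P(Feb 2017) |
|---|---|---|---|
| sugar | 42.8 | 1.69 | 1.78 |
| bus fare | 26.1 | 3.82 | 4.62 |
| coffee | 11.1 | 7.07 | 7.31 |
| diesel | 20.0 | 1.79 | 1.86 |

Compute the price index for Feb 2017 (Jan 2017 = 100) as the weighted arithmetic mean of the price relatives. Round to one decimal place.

sugar: 42.8 × (1.78/1.69) = 42.8 × 1.053254 = 45.0793
bus fare: 26.1 × (4.62/3.82) = 26.1 × 1.209424 = 31.5660
coffee: 11.1 × (7.31/7.07) = 11.1 × 1.033946 = 11.4768
diesel: 20.0 × (1.86/1.79) = 20.0 × 1.039106 = 20.7821
Index = Σ wᵢ·(p₁ᵢ/p₀ᵢ) = 45.0793 + 31.5660 + 11.4768 + 20.7821 = 108.9042

108.9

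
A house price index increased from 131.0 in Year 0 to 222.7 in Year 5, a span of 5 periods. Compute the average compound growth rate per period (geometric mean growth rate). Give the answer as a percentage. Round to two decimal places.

Growth factor = (222.7/131.0)^(1/5) = (1.700000)^(1/5) = 1.111962
Growth rate = 1.111962 − 1 = 0.111962 = 11.1962%

11.20%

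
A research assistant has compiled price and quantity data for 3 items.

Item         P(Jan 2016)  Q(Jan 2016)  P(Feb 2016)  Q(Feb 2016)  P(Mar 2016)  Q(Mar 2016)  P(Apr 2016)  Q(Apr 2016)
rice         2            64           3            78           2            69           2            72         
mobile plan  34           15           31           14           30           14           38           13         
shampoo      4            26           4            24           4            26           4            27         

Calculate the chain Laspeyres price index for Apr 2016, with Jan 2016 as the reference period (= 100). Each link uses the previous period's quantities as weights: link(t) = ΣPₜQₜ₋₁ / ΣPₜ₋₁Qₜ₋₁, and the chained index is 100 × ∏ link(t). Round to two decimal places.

Link Jan 2016→Feb 2016:
ΣP(Feb 2016)Q(Jan 2016) = 3×64 + 31×15 + 4×26 = 192 + 465 + 104 = 761
ΣP(Jan 2016)Q(Jan 2016) = 2×64 + 34×15 + 4×26 = 128 + 510 + 104 = 742
link = 761/742 = 1.025606
Link Feb 2016→Mar 2016:
ΣP(Mar 2016)Q(Feb 2016) = 2×78 + 30×14 + 4×24 = 156 + 420 + 96 = 672
ΣP(Feb 2016)Q(Feb 2016) = 3×78 + 31×14 + 4×24 = 234 + 434 + 96 = 764
link = 672/764 = 0.879581
Link Mar 2016→Apr 2016:
ΣP(Apr 2016)Q(Mar 2016) = 2×69 + 38×14 + 4×26 = 138 + 532 + 104 = 774
ΣP(Mar 2016)Q(Mar 2016) = 2×69 + 30×14 + 4×26 = 138 + 420 + 104 = 662
link = 774/662 = 1.169184
Chained index = 100 × 1.025606 × 0.879581 × 1.169184 = 105.4726

105.47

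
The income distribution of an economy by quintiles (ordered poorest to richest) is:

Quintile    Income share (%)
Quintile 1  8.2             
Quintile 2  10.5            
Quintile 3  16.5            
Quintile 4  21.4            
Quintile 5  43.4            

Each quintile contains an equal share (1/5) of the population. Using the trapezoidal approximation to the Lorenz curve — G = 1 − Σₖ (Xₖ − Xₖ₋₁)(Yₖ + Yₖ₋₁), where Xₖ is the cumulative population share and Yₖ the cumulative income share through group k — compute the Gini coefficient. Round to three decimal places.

0.325

Cumulative income shares Yₖ: 0.0820, 0.1870, 0.3520, 0.5660, 1.0000
Σ (Xₖ−Xₖ₋₁)(Yₖ+Yₖ₋₁) = (1/5)(0.0820+0.0000) + (1/5)(0.1870+0.0820) + (1/5)(0.3520+0.1870) + (1/5)(0.5660+0.3520) + (1/5)(1.0000+0.5660)
  = 0.0164 + 0.0538 + 0.1078 + 0.1836 + 0.3132 = 0.6748
G = 1 − 0.6748 = 0.3252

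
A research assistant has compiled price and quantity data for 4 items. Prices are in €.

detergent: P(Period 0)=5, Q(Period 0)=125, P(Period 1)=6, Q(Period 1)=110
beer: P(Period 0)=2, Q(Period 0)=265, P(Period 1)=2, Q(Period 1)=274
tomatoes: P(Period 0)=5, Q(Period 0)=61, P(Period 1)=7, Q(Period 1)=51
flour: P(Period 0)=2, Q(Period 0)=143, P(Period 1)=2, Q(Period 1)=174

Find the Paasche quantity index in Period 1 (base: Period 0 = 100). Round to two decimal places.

95.99

Paasche quantity index uses current-period prices as weights.
ΣP(Period 1)·Q(Period 1) = 6×110 + 2×274 + 7×51 + 2×174 = 660 + 548 + 357 + 348 = 1913
ΣP(Period 1)·Q(Period 0) = 6×125 + 2×265 + 7×61 + 2×143 = 750 + 530 + 427 + 286 = 1993
Index = 1913 / 1993 × 100 = 95.9860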